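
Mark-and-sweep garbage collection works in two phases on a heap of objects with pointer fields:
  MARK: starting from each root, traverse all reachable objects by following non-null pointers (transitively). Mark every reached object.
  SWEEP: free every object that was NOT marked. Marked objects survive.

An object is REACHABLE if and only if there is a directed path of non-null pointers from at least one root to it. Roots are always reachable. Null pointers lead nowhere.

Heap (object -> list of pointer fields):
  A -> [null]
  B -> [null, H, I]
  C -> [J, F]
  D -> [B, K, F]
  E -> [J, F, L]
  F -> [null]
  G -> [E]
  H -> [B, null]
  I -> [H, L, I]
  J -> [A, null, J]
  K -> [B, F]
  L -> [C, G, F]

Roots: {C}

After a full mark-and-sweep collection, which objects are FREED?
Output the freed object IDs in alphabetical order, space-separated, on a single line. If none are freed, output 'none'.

Roots: C
Mark C: refs=J F, marked=C
Mark J: refs=A null J, marked=C J
Mark F: refs=null, marked=C F J
Mark A: refs=null, marked=A C F J
Unmarked (collected): B D E G H I K L

Answer: B D E G H I K L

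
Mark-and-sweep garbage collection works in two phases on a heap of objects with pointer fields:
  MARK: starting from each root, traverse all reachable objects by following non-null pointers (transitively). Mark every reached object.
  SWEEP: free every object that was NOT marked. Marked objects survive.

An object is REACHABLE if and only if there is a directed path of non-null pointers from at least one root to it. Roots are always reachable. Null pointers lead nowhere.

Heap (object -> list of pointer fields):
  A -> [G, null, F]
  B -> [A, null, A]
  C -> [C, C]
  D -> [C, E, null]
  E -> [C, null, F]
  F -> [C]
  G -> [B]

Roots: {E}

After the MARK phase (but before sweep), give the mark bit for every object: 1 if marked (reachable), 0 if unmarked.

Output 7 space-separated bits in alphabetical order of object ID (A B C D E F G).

Roots: E
Mark E: refs=C null F, marked=E
Mark C: refs=C C, marked=C E
Mark F: refs=C, marked=C E F
Unmarked (collected): A B D G

Answer: 0 0 1 0 1 1 0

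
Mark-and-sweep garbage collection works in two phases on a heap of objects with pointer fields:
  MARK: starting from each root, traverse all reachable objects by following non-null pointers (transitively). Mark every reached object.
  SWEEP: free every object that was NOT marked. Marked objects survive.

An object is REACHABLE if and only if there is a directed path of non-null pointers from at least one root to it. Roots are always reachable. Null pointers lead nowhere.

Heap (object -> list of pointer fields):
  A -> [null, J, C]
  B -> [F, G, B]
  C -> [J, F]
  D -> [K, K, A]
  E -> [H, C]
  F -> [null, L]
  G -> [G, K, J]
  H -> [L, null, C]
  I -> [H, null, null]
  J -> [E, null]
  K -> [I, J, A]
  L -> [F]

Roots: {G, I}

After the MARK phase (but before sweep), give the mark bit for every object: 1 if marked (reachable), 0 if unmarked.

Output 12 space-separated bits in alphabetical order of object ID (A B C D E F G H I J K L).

Roots: G I
Mark G: refs=G K J, marked=G
Mark I: refs=H null null, marked=G I
Mark K: refs=I J A, marked=G I K
Mark J: refs=E null, marked=G I J K
Mark H: refs=L null C, marked=G H I J K
Mark A: refs=null J C, marked=A G H I J K
Mark E: refs=H C, marked=A E G H I J K
Mark L: refs=F, marked=A E G H I J K L
Mark C: refs=J F, marked=A C E G H I J K L
Mark F: refs=null L, marked=A C E F G H I J K L
Unmarked (collected): B D

Answer: 1 0 1 0 1 1 1 1 1 1 1 1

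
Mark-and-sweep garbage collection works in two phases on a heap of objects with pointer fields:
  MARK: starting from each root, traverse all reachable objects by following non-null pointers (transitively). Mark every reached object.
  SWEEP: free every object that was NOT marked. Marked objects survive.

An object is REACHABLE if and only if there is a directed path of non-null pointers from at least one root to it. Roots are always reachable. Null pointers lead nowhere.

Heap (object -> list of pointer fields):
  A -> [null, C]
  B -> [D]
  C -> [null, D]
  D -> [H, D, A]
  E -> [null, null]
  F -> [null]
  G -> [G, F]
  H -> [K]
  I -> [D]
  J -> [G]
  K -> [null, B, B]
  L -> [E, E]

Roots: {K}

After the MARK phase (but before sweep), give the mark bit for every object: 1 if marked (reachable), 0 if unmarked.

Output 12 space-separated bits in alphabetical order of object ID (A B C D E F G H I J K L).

Answer: 1 1 1 1 0 0 0 1 0 0 1 0

Derivation:
Roots: K
Mark K: refs=null B B, marked=K
Mark B: refs=D, marked=B K
Mark D: refs=H D A, marked=B D K
Mark H: refs=K, marked=B D H K
Mark A: refs=null C, marked=A B D H K
Mark C: refs=null D, marked=A B C D H K
Unmarked (collected): E F G I J L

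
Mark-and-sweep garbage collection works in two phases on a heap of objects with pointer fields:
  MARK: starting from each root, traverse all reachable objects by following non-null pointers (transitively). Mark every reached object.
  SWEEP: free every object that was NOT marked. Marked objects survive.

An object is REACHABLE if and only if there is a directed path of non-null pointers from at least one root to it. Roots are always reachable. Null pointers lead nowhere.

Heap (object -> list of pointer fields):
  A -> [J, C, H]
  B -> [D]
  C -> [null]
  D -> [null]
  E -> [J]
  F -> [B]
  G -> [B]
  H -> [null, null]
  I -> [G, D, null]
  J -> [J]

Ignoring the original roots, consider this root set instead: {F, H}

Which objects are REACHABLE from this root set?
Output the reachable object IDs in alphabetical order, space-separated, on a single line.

Roots: F H
Mark F: refs=B, marked=F
Mark H: refs=null null, marked=F H
Mark B: refs=D, marked=B F H
Mark D: refs=null, marked=B D F H
Unmarked (collected): A C E G I J

Answer: B D F H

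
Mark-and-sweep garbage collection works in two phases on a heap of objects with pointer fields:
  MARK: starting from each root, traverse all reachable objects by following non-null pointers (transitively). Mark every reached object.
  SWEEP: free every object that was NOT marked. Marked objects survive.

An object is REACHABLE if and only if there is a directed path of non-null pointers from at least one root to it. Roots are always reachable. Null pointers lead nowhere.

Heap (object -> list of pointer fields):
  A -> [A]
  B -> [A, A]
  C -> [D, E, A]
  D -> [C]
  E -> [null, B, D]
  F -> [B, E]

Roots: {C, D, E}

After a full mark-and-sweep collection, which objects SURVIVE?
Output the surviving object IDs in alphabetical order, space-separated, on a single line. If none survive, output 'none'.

Roots: C D E
Mark C: refs=D E A, marked=C
Mark D: refs=C, marked=C D
Mark E: refs=null B D, marked=C D E
Mark A: refs=A, marked=A C D E
Mark B: refs=A A, marked=A B C D E
Unmarked (collected): F

Answer: A B C D E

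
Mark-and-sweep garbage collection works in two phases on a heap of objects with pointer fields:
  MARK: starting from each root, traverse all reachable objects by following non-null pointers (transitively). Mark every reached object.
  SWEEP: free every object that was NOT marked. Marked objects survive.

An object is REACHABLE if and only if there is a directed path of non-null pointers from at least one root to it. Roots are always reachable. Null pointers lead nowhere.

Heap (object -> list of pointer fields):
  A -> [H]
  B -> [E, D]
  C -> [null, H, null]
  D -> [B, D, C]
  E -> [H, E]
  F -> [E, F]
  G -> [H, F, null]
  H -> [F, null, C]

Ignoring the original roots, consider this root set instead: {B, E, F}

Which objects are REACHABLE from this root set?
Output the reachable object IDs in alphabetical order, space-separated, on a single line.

Answer: B C D E F H

Derivation:
Roots: B E F
Mark B: refs=E D, marked=B
Mark E: refs=H E, marked=B E
Mark F: refs=E F, marked=B E F
Mark D: refs=B D C, marked=B D E F
Mark H: refs=F null C, marked=B D E F H
Mark C: refs=null H null, marked=B C D E F H
Unmarked (collected): A G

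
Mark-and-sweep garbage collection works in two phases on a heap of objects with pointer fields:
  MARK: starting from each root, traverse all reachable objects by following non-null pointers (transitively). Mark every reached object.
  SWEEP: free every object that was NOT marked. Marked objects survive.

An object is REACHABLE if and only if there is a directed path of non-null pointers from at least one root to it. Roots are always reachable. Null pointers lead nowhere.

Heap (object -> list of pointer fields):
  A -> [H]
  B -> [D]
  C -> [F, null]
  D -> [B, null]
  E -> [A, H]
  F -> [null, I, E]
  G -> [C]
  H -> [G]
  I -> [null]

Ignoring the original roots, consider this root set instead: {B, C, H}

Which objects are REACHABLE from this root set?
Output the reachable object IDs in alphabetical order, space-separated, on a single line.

Answer: A B C D E F G H I

Derivation:
Roots: B C H
Mark B: refs=D, marked=B
Mark C: refs=F null, marked=B C
Mark H: refs=G, marked=B C H
Mark D: refs=B null, marked=B C D H
Mark F: refs=null I E, marked=B C D F H
Mark G: refs=C, marked=B C D F G H
Mark I: refs=null, marked=B C D F G H I
Mark E: refs=A H, marked=B C D E F G H I
Mark A: refs=H, marked=A B C D E F G H I
Unmarked (collected): (none)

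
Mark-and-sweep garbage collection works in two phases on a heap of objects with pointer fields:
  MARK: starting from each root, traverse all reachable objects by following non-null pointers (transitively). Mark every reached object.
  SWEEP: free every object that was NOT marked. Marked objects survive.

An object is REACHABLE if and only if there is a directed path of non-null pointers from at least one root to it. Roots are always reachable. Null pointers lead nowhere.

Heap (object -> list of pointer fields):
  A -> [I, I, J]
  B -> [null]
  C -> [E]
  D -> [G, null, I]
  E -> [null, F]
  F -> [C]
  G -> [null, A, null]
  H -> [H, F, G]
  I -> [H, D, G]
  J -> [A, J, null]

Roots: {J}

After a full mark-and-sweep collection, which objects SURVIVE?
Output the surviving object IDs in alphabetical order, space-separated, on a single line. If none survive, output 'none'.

Roots: J
Mark J: refs=A J null, marked=J
Mark A: refs=I I J, marked=A J
Mark I: refs=H D G, marked=A I J
Mark H: refs=H F G, marked=A H I J
Mark D: refs=G null I, marked=A D H I J
Mark G: refs=null A null, marked=A D G H I J
Mark F: refs=C, marked=A D F G H I J
Mark C: refs=E, marked=A C D F G H I J
Mark E: refs=null F, marked=A C D E F G H I J
Unmarked (collected): B

Answer: A C D E F G H I J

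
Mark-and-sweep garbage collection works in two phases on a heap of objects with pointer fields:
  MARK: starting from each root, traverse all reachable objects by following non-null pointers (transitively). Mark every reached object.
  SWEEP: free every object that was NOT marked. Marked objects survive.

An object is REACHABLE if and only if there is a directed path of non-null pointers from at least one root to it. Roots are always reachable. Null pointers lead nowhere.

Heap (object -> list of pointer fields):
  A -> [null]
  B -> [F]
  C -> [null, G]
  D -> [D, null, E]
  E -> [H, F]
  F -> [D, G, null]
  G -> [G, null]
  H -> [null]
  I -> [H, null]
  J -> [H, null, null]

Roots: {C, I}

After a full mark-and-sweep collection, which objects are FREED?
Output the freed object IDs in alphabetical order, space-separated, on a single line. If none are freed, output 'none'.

Answer: A B D E F J

Derivation:
Roots: C I
Mark C: refs=null G, marked=C
Mark I: refs=H null, marked=C I
Mark G: refs=G null, marked=C G I
Mark H: refs=null, marked=C G H I
Unmarked (collected): A B D E F J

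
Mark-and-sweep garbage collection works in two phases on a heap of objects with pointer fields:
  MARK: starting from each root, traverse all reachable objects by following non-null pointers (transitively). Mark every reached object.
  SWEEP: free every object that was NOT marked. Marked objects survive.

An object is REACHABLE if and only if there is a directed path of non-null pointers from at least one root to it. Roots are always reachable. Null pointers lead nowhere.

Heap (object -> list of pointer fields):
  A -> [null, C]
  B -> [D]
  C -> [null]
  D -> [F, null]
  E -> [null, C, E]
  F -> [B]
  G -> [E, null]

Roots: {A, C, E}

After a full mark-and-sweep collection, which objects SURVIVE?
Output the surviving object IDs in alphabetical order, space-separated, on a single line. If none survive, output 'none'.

Answer: A C E

Derivation:
Roots: A C E
Mark A: refs=null C, marked=A
Mark C: refs=null, marked=A C
Mark E: refs=null C E, marked=A C E
Unmarked (collected): B D F G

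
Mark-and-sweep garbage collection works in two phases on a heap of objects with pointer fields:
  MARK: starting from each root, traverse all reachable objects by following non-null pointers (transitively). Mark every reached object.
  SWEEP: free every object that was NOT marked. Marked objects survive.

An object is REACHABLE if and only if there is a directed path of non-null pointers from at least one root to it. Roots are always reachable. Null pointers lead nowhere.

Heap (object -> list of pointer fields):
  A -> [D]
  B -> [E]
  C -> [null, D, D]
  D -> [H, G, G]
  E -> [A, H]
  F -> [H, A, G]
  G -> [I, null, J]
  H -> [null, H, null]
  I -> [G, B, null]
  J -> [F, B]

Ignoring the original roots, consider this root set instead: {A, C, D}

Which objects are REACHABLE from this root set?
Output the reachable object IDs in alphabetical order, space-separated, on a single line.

Roots: A C D
Mark A: refs=D, marked=A
Mark C: refs=null D D, marked=A C
Mark D: refs=H G G, marked=A C D
Mark H: refs=null H null, marked=A C D H
Mark G: refs=I null J, marked=A C D G H
Mark I: refs=G B null, marked=A C D G H I
Mark J: refs=F B, marked=A C D G H I J
Mark B: refs=E, marked=A B C D G H I J
Mark F: refs=H A G, marked=A B C D F G H I J
Mark E: refs=A H, marked=A B C D E F G H I J
Unmarked (collected): (none)

Answer: A B C D E F G H I J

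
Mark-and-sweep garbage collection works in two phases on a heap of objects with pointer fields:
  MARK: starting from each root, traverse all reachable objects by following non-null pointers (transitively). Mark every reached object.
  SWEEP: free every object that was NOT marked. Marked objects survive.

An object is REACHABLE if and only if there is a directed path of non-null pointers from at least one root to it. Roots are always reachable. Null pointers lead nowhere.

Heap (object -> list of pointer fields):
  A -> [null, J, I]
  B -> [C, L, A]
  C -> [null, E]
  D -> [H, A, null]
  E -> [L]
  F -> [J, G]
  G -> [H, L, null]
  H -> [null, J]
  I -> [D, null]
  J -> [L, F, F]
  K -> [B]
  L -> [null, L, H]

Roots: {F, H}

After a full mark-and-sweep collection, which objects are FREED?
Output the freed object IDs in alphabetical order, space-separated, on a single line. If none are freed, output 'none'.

Answer: A B C D E I K

Derivation:
Roots: F H
Mark F: refs=J G, marked=F
Mark H: refs=null J, marked=F H
Mark J: refs=L F F, marked=F H J
Mark G: refs=H L null, marked=F G H J
Mark L: refs=null L H, marked=F G H J L
Unmarked (collected): A B C D E I K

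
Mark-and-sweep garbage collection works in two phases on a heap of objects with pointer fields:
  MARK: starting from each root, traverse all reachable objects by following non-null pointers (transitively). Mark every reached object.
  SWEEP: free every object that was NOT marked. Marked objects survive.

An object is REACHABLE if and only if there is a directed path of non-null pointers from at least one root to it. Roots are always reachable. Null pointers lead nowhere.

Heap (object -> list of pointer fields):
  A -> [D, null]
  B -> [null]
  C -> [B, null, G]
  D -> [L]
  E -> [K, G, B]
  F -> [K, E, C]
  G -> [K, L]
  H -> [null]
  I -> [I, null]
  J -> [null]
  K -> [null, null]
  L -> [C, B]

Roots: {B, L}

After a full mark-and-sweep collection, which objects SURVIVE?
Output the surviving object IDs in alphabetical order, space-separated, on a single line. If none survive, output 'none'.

Answer: B C G K L

Derivation:
Roots: B L
Mark B: refs=null, marked=B
Mark L: refs=C B, marked=B L
Mark C: refs=B null G, marked=B C L
Mark G: refs=K L, marked=B C G L
Mark K: refs=null null, marked=B C G K L
Unmarked (collected): A D E F H I J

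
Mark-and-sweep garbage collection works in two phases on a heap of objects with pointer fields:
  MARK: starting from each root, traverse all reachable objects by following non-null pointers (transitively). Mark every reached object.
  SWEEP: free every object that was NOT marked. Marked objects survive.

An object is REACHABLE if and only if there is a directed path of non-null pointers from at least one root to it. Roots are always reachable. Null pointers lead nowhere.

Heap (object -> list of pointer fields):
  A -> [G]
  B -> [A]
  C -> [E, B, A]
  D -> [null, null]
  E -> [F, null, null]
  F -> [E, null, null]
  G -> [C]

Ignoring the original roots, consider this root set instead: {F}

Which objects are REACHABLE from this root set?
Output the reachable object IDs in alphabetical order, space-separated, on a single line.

Answer: E F

Derivation:
Roots: F
Mark F: refs=E null null, marked=F
Mark E: refs=F null null, marked=E F
Unmarked (collected): A B C D G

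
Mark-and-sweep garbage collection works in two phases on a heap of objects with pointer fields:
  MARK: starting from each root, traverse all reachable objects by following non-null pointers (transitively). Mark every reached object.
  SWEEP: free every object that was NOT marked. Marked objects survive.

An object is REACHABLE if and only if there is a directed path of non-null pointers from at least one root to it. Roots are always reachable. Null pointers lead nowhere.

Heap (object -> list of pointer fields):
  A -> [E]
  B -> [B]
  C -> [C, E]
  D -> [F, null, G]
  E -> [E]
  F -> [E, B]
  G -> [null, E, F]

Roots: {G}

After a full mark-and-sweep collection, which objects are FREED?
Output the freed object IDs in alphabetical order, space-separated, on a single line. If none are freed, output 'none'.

Answer: A C D

Derivation:
Roots: G
Mark G: refs=null E F, marked=G
Mark E: refs=E, marked=E G
Mark F: refs=E B, marked=E F G
Mark B: refs=B, marked=B E F G
Unmarked (collected): A C D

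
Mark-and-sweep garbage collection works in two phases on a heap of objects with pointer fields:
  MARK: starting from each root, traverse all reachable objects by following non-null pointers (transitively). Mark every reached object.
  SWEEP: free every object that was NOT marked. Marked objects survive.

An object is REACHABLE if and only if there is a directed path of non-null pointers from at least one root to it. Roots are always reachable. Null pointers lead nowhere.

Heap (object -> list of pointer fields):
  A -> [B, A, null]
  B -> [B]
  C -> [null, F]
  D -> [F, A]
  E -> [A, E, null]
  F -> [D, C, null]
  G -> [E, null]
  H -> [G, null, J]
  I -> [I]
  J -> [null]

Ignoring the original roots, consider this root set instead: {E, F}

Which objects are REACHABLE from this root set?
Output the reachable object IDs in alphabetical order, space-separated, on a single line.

Answer: A B C D E F

Derivation:
Roots: E F
Mark E: refs=A E null, marked=E
Mark F: refs=D C null, marked=E F
Mark A: refs=B A null, marked=A E F
Mark D: refs=F A, marked=A D E F
Mark C: refs=null F, marked=A C D E F
Mark B: refs=B, marked=A B C D E F
Unmarked (collected): G H I J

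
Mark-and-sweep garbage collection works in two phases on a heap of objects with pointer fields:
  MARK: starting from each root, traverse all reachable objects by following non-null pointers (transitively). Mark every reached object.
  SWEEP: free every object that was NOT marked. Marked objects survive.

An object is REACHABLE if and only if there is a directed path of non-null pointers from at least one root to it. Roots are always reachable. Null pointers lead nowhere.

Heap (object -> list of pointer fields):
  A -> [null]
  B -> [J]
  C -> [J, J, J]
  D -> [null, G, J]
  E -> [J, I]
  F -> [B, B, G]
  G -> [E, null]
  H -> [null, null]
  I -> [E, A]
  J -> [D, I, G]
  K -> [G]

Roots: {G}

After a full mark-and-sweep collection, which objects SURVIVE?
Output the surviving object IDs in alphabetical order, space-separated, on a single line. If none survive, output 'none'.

Answer: A D E G I J

Derivation:
Roots: G
Mark G: refs=E null, marked=G
Mark E: refs=J I, marked=E G
Mark J: refs=D I G, marked=E G J
Mark I: refs=E A, marked=E G I J
Mark D: refs=null G J, marked=D E G I J
Mark A: refs=null, marked=A D E G I J
Unmarked (collected): B C F H K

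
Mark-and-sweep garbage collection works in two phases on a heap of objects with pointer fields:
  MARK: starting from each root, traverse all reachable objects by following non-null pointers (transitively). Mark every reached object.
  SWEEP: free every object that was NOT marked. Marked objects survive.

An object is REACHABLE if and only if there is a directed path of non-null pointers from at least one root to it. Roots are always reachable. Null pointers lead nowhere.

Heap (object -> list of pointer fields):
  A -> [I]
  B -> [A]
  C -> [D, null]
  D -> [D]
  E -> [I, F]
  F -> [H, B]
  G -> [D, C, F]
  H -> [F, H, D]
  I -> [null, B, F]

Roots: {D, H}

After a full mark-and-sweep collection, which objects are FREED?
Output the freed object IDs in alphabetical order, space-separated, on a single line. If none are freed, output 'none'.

Answer: C E G

Derivation:
Roots: D H
Mark D: refs=D, marked=D
Mark H: refs=F H D, marked=D H
Mark F: refs=H B, marked=D F H
Mark B: refs=A, marked=B D F H
Mark A: refs=I, marked=A B D F H
Mark I: refs=null B F, marked=A B D F H I
Unmarked (collected): C E G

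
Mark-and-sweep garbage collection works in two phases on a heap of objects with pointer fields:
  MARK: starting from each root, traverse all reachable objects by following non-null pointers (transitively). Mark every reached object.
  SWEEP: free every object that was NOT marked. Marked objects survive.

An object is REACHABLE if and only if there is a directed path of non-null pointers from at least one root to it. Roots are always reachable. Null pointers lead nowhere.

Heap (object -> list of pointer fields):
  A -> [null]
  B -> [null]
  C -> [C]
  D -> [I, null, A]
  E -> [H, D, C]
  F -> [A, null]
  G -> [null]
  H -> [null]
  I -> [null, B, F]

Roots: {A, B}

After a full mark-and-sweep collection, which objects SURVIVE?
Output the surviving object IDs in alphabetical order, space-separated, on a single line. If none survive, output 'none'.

Roots: A B
Mark A: refs=null, marked=A
Mark B: refs=null, marked=A B
Unmarked (collected): C D E F G H I

Answer: A B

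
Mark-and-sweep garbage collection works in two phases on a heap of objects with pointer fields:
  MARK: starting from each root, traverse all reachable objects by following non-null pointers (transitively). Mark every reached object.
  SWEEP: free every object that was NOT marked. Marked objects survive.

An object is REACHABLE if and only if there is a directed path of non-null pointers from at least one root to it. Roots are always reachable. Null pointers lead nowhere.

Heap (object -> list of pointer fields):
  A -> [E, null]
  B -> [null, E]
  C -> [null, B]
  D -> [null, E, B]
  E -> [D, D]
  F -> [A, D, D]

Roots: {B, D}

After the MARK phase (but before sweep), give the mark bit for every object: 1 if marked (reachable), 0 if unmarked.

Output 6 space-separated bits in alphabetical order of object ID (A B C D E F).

Answer: 0 1 0 1 1 0

Derivation:
Roots: B D
Mark B: refs=null E, marked=B
Mark D: refs=null E B, marked=B D
Mark E: refs=D D, marked=B D E
Unmarked (collected): A C F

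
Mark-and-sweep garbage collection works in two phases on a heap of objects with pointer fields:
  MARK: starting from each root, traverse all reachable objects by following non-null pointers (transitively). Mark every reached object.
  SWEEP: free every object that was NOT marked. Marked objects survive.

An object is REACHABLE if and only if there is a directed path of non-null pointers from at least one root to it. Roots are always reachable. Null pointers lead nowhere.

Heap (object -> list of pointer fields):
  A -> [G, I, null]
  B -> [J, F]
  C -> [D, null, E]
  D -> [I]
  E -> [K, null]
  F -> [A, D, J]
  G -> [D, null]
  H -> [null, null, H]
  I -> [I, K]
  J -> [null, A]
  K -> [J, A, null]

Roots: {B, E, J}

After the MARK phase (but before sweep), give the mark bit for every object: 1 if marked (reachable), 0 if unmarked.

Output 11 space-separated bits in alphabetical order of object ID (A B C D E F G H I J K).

Roots: B E J
Mark B: refs=J F, marked=B
Mark E: refs=K null, marked=B E
Mark J: refs=null A, marked=B E J
Mark F: refs=A D J, marked=B E F J
Mark K: refs=J A null, marked=B E F J K
Mark A: refs=G I null, marked=A B E F J K
Mark D: refs=I, marked=A B D E F J K
Mark G: refs=D null, marked=A B D E F G J K
Mark I: refs=I K, marked=A B D E F G I J K
Unmarked (collected): C H

Answer: 1 1 0 1 1 1 1 0 1 1 1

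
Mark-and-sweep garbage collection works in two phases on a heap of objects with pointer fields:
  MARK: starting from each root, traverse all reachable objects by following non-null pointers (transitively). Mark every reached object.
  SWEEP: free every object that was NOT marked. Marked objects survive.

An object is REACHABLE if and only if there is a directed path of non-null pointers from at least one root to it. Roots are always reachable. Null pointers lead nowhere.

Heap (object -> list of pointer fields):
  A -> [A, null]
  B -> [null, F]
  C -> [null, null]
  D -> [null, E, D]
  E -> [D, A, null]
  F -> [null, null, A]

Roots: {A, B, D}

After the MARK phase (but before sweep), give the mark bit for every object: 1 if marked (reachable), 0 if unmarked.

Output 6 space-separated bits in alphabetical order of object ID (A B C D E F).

Roots: A B D
Mark A: refs=A null, marked=A
Mark B: refs=null F, marked=A B
Mark D: refs=null E D, marked=A B D
Mark F: refs=null null A, marked=A B D F
Mark E: refs=D A null, marked=A B D E F
Unmarked (collected): C

Answer: 1 1 0 1 1 1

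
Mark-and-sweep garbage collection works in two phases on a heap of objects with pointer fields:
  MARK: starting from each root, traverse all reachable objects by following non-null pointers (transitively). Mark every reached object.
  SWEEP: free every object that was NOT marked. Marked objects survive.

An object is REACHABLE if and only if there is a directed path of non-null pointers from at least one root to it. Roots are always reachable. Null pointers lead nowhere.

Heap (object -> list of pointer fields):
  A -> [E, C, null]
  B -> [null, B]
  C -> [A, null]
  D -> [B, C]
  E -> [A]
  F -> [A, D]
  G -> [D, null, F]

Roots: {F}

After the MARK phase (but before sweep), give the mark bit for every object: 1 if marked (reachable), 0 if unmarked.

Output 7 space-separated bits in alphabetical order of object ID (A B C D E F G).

Answer: 1 1 1 1 1 1 0

Derivation:
Roots: F
Mark F: refs=A D, marked=F
Mark A: refs=E C null, marked=A F
Mark D: refs=B C, marked=A D F
Mark E: refs=A, marked=A D E F
Mark C: refs=A null, marked=A C D E F
Mark B: refs=null B, marked=A B C D E F
Unmarked (collected): G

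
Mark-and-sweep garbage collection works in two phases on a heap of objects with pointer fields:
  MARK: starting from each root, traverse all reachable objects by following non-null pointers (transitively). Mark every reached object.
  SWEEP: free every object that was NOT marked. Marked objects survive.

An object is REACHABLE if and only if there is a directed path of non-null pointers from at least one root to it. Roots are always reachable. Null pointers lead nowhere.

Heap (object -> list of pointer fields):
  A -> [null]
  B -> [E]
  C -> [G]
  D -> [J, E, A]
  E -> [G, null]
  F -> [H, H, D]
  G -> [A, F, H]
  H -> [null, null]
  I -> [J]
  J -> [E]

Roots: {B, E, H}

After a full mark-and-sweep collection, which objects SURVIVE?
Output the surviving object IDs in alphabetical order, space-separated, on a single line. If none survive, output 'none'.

Roots: B E H
Mark B: refs=E, marked=B
Mark E: refs=G null, marked=B E
Mark H: refs=null null, marked=B E H
Mark G: refs=A F H, marked=B E G H
Mark A: refs=null, marked=A B E G H
Mark F: refs=H H D, marked=A B E F G H
Mark D: refs=J E A, marked=A B D E F G H
Mark J: refs=E, marked=A B D E F G H J
Unmarked (collected): C I

Answer: A B D E F G H J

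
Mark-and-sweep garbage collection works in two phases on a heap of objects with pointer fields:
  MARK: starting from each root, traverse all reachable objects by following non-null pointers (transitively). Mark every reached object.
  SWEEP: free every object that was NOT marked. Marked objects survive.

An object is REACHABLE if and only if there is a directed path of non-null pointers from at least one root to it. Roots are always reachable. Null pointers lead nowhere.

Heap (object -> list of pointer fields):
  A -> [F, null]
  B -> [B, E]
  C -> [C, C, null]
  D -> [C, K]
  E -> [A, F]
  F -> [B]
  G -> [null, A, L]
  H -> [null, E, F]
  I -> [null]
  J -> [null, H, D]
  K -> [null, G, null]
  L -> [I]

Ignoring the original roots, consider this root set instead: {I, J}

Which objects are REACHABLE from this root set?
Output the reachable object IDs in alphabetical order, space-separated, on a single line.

Roots: I J
Mark I: refs=null, marked=I
Mark J: refs=null H D, marked=I J
Mark H: refs=null E F, marked=H I J
Mark D: refs=C K, marked=D H I J
Mark E: refs=A F, marked=D E H I J
Mark F: refs=B, marked=D E F H I J
Mark C: refs=C C null, marked=C D E F H I J
Mark K: refs=null G null, marked=C D E F H I J K
Mark A: refs=F null, marked=A C D E F H I J K
Mark B: refs=B E, marked=A B C D E F H I J K
Mark G: refs=null A L, marked=A B C D E F G H I J K
Mark L: refs=I, marked=A B C D E F G H I J K L
Unmarked (collected): (none)

Answer: A B C D E F G H I J K L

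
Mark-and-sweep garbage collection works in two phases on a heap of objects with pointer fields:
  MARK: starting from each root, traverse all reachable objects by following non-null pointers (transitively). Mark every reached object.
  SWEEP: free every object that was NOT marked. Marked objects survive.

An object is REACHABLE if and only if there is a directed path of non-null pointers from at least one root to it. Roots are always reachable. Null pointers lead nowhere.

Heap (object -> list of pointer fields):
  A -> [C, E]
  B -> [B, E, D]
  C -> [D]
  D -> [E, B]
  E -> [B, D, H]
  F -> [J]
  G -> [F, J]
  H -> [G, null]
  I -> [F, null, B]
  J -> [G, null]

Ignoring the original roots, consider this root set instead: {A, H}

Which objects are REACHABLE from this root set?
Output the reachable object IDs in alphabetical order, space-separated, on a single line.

Roots: A H
Mark A: refs=C E, marked=A
Mark H: refs=G null, marked=A H
Mark C: refs=D, marked=A C H
Mark E: refs=B D H, marked=A C E H
Mark G: refs=F J, marked=A C E G H
Mark D: refs=E B, marked=A C D E G H
Mark B: refs=B E D, marked=A B C D E G H
Mark F: refs=J, marked=A B C D E F G H
Mark J: refs=G null, marked=A B C D E F G H J
Unmarked (collected): I

Answer: A B C D E F G H J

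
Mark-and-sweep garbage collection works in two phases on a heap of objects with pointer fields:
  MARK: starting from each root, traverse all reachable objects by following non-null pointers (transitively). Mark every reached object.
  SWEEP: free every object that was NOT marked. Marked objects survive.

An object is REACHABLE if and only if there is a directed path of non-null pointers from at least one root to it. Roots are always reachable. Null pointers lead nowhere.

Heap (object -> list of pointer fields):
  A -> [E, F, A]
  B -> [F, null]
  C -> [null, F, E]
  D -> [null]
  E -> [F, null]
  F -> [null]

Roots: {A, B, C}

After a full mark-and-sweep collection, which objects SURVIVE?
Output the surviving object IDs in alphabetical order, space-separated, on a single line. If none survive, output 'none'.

Roots: A B C
Mark A: refs=E F A, marked=A
Mark B: refs=F null, marked=A B
Mark C: refs=null F E, marked=A B C
Mark E: refs=F null, marked=A B C E
Mark F: refs=null, marked=A B C E F
Unmarked (collected): D

Answer: A B C E F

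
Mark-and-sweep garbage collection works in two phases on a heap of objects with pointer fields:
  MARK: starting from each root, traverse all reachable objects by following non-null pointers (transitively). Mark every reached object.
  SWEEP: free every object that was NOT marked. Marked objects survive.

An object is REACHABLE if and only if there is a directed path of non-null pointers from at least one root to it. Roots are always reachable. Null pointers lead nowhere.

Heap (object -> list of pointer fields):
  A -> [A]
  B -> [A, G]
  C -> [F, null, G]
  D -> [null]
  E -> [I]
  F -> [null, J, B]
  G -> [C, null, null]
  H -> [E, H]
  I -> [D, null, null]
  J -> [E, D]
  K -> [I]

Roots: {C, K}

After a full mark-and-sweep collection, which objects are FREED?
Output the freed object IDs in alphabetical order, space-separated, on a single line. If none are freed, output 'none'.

Roots: C K
Mark C: refs=F null G, marked=C
Mark K: refs=I, marked=C K
Mark F: refs=null J B, marked=C F K
Mark G: refs=C null null, marked=C F G K
Mark I: refs=D null null, marked=C F G I K
Mark J: refs=E D, marked=C F G I J K
Mark B: refs=A G, marked=B C F G I J K
Mark D: refs=null, marked=B C D F G I J K
Mark E: refs=I, marked=B C D E F G I J K
Mark A: refs=A, marked=A B C D E F G I J K
Unmarked (collected): H

Answer: H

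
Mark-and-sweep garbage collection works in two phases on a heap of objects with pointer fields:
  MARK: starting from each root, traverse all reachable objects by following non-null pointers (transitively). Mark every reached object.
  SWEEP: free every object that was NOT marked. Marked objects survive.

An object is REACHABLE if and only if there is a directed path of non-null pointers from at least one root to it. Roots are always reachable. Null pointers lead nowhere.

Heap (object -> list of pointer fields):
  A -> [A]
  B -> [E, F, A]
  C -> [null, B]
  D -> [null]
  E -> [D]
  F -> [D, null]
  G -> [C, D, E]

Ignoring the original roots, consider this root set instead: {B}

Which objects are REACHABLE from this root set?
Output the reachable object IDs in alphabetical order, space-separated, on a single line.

Answer: A B D E F

Derivation:
Roots: B
Mark B: refs=E F A, marked=B
Mark E: refs=D, marked=B E
Mark F: refs=D null, marked=B E F
Mark A: refs=A, marked=A B E F
Mark D: refs=null, marked=A B D E F
Unmarked (collected): C G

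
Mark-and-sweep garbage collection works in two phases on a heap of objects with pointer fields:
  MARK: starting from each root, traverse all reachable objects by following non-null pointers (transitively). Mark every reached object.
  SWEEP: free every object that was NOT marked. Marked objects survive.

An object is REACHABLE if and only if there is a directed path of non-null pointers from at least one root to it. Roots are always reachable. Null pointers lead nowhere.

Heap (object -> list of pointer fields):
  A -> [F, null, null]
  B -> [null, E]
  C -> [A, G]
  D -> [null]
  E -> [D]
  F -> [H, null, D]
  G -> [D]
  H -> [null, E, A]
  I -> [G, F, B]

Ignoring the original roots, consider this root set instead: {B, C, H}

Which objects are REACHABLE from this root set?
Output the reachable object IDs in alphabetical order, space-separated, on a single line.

Roots: B C H
Mark B: refs=null E, marked=B
Mark C: refs=A G, marked=B C
Mark H: refs=null E A, marked=B C H
Mark E: refs=D, marked=B C E H
Mark A: refs=F null null, marked=A B C E H
Mark G: refs=D, marked=A B C E G H
Mark D: refs=null, marked=A B C D E G H
Mark F: refs=H null D, marked=A B C D E F G H
Unmarked (collected): I

Answer: A B C D E F G H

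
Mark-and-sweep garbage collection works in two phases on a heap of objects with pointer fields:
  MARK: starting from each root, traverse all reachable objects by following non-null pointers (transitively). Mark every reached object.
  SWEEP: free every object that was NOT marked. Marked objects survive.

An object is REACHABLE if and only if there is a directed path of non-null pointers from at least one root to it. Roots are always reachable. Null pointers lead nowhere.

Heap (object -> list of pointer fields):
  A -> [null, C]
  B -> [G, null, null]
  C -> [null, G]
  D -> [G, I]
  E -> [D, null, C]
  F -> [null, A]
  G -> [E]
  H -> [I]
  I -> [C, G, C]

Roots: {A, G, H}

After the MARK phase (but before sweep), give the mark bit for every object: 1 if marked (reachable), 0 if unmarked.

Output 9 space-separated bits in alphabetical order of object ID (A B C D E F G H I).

Answer: 1 0 1 1 1 0 1 1 1

Derivation:
Roots: A G H
Mark A: refs=null C, marked=A
Mark G: refs=E, marked=A G
Mark H: refs=I, marked=A G H
Mark C: refs=null G, marked=A C G H
Mark E: refs=D null C, marked=A C E G H
Mark I: refs=C G C, marked=A C E G H I
Mark D: refs=G I, marked=A C D E G H I
Unmarked (collected): B F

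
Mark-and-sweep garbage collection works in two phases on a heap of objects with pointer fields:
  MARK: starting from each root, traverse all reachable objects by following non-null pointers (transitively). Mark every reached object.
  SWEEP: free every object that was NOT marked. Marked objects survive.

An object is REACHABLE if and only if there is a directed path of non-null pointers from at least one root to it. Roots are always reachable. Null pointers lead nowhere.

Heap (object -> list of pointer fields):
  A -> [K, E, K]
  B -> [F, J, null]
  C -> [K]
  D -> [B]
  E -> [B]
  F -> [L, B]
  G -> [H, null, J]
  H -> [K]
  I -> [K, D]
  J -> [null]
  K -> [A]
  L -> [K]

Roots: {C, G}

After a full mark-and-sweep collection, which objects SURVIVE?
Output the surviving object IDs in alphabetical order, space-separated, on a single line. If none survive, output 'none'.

Answer: A B C E F G H J K L

Derivation:
Roots: C G
Mark C: refs=K, marked=C
Mark G: refs=H null J, marked=C G
Mark K: refs=A, marked=C G K
Mark H: refs=K, marked=C G H K
Mark J: refs=null, marked=C G H J K
Mark A: refs=K E K, marked=A C G H J K
Mark E: refs=B, marked=A C E G H J K
Mark B: refs=F J null, marked=A B C E G H J K
Mark F: refs=L B, marked=A B C E F G H J K
Mark L: refs=K, marked=A B C E F G H J K L
Unmarked (collected): D I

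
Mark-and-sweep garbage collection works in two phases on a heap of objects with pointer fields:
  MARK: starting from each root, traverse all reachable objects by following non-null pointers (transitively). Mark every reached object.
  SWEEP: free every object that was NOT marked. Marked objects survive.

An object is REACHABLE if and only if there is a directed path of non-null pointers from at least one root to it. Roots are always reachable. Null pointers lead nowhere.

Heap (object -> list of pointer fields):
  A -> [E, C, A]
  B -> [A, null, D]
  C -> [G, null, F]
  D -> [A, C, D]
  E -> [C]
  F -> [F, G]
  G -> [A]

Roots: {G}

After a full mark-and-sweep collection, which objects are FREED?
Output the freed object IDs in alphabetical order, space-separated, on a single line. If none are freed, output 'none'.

Roots: G
Mark G: refs=A, marked=G
Mark A: refs=E C A, marked=A G
Mark E: refs=C, marked=A E G
Mark C: refs=G null F, marked=A C E G
Mark F: refs=F G, marked=A C E F G
Unmarked (collected): B D

Answer: B D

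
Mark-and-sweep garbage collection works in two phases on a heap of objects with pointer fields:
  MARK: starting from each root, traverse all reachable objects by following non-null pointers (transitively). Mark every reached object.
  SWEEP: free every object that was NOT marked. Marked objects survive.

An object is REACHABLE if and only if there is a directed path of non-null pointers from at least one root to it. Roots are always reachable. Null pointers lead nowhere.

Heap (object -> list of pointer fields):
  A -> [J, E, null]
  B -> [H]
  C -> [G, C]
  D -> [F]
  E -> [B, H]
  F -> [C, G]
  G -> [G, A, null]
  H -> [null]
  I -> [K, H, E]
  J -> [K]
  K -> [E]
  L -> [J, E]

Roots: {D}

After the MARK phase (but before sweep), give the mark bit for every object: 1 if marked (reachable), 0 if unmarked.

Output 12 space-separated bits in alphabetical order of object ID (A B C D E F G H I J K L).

Roots: D
Mark D: refs=F, marked=D
Mark F: refs=C G, marked=D F
Mark C: refs=G C, marked=C D F
Mark G: refs=G A null, marked=C D F G
Mark A: refs=J E null, marked=A C D F G
Mark J: refs=K, marked=A C D F G J
Mark E: refs=B H, marked=A C D E F G J
Mark K: refs=E, marked=A C D E F G J K
Mark B: refs=H, marked=A B C D E F G J K
Mark H: refs=null, marked=A B C D E F G H J K
Unmarked (collected): I L

Answer: 1 1 1 1 1 1 1 1 0 1 1 0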